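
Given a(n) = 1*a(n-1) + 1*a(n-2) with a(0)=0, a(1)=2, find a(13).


Build bottom-up:
...a(11)=178, a(12)=288, a(13)=1*288+1*178=466


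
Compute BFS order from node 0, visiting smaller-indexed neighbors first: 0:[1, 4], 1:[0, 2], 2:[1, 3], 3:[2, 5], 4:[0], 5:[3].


BFS queue: start with [0]
Visit order: [0, 1, 4, 2, 3, 5]


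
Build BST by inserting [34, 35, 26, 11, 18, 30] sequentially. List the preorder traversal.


Root = 34; build tree by BST insertion.
Preorder traversal: [34, 26, 11, 18, 30, 35]


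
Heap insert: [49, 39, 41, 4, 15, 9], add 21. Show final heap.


Append 21: [49, 39, 41, 4, 15, 9, 21]
Bubble up: no swaps needed
Result: [49, 39, 41, 4, 15, 9, 21]


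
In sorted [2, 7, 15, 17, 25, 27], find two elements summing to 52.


Two pointers: lo=0, hi=5
Found pair: (25, 27) summing to 52


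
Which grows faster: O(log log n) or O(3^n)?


double-logarithmic grows slower than exponential (base 3)
O(log log n) is asymptotically smaller; O(3^n) grows faster


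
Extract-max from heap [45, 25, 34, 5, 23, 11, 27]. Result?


Max = 45
Replace root with last, heapify down
Resulting heap: [34, 25, 27, 5, 23, 11]


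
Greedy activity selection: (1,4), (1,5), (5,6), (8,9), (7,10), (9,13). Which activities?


Greedy: pick earliest-ending, then skip overlaps.
Selected (4 activities): [(1, 4), (5, 6), (8, 9), (9, 13)]


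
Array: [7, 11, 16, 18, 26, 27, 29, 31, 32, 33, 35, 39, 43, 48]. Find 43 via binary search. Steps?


Search for 43:
[0,13] mid=6 arr[6]=29
[7,13] mid=10 arr[10]=35
[11,13] mid=12 arr[12]=43
Total: 3 comparisons


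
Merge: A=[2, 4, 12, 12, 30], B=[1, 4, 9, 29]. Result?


Compare heads, take smaller each step.
Merged: [1, 2, 4, 4, 9, 12, 12, 29, 30]


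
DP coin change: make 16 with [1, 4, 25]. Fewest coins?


dp[0]=0; dp[i]=1+min(dp[i-c] for c in coins)
...dp[11]=5, dp[12]=3, dp[13]=4, dp[14]=5, dp[15]=6, dp[16]=4
Minimum coins for 16 = 4


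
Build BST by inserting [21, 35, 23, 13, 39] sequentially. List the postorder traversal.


Root = 21; build tree by BST insertion.
Postorder traversal: [13, 23, 39, 35, 21]


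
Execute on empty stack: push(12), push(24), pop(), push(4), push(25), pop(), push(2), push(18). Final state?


push(12) -> [12]
push(24) -> [12, 24]
pop() returns 24 -> [12]
push(4) -> [12, 4]
push(25) -> [12, 4, 25]
pop() returns 25 -> [12, 4]
push(2) -> [12, 4, 2]
push(18) -> [12, 4, 2, 18]
Final stack (bottom to top): [12, 4, 2, 18]


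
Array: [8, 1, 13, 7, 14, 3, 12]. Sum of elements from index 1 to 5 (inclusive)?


Prefix sums: [0, 8, 9, 22, 29, 43, 46, 58]
Sum[1..5] = prefix[6] - prefix[1] = 46 - 8 = 38


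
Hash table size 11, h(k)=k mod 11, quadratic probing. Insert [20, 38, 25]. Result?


Insertions: 20->slot 9; 38->slot 5; 25->slot 3
Table: [None, None, None, 25, None, 38, None, None, None, 20, None]


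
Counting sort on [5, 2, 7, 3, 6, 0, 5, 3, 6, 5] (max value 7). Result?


Count array: [1, 0, 1, 2, 0, 3, 2, 1]
Reconstruct: [0, 2, 3, 3, 5, 5, 5, 6, 6, 7]


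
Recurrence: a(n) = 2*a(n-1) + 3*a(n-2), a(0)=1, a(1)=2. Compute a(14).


Build bottom-up:
...a(12)=398581, a(13)=1195742, a(14)=2*1195742+3*398581=3587227


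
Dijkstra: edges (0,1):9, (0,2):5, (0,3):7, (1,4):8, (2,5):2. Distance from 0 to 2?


Dijkstra from 0:
Distances: {0: 0, 1: 9, 2: 5, 3: 7, 4: 17, 5: 7}
Shortest distance to 2 = 5, path = [0, 2]


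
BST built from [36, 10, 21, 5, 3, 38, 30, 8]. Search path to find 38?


BST root = 36
Search for 38: compare at each node
Path: [36, 38]


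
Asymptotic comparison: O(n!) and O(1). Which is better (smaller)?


constant grows slower than factorial
O(1) is asymptotically smaller; O(n!) grows faster


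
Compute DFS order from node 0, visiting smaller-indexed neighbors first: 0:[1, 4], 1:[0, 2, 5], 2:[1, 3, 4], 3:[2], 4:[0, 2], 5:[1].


DFS stack-based: start with [0]
Visit order: [0, 1, 2, 3, 4, 5]


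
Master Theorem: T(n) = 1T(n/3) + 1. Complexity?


a=1, b=3, c=0. log_3(1)=0 = c=0. Case 2: O(n^c log n) = O(log n)
Complexity: O(log n)


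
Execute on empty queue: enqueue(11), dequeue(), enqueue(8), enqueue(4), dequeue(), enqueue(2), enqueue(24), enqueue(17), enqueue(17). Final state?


enqueue(11) -> [11]
dequeue() returns 11 -> []
enqueue(8) -> [8]
enqueue(4) -> [8, 4]
dequeue() returns 8 -> [4]
enqueue(2) -> [4, 2]
enqueue(24) -> [4, 2, 24]
enqueue(17) -> [4, 2, 24, 17]
enqueue(17) -> [4, 2, 24, 17, 17]
Final queue (front to back): [4, 2, 24, 17, 17]


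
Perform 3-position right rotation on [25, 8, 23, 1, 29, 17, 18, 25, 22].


Right rotate by 3: [18, 25, 22, 25, 8, 23, 1, 29, 17]


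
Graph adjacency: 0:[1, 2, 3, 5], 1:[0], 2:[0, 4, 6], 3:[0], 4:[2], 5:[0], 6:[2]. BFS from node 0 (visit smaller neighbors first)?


BFS queue: start with [0]
Visit order: [0, 1, 2, 3, 5, 4, 6]


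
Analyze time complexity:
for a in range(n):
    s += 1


Per nesting level: O(n) = O(n)
Complexity: O(n)


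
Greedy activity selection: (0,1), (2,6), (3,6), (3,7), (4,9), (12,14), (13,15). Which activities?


Greedy: pick earliest-ending, then skip overlaps.
Selected (3 activities): [(0, 1), (2, 6), (12, 14)]


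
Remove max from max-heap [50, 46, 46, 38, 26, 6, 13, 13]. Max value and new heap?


Max = 50
Replace root with last, heapify down
Resulting heap: [46, 38, 46, 13, 26, 6, 13]


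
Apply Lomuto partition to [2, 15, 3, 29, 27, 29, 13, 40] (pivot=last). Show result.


Elements <= 40 go left of pivot.
Result: [2, 15, 3, 29, 27, 29, 13, 40], pivot at index 7


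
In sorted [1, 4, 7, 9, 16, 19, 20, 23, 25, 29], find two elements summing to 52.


Two pointers: lo=0, hi=9
Found pair: (23, 29) summing to 52


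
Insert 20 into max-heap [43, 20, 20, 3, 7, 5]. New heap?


Append 20: [43, 20, 20, 3, 7, 5, 20]
Bubble up: no swaps needed
Result: [43, 20, 20, 3, 7, 5, 20]


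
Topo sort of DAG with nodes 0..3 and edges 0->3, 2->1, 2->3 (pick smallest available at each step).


Kahn's algorithm, process smallest node first
Order: [0, 2, 1, 3]


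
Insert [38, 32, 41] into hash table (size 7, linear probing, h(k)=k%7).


Insertions: 38->slot 3; 32->slot 4; 41->slot 6
Table: [None, None, None, 38, 32, None, 41]


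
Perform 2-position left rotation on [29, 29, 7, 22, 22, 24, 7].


Left rotate by 2: [7, 22, 22, 24, 7, 29, 29]


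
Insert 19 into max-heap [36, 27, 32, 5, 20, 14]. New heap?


Append 19: [36, 27, 32, 5, 20, 14, 19]
Bubble up: no swaps needed
Result: [36, 27, 32, 5, 20, 14, 19]


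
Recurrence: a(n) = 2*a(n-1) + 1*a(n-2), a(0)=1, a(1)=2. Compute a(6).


Build bottom-up:
...a(4)=29, a(5)=70, a(6)=2*70+1*29=169


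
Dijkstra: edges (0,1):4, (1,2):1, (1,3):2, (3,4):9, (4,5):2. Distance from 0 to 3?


Dijkstra from 0:
Distances: {0: 0, 1: 4, 2: 5, 3: 6, 4: 15, 5: 17}
Shortest distance to 3 = 6, path = [0, 1, 3]


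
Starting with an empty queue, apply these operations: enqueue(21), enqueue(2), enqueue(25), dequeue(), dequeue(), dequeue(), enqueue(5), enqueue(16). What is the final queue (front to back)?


enqueue(21) -> [21]
enqueue(2) -> [21, 2]
enqueue(25) -> [21, 2, 25]
dequeue() returns 21 -> [2, 25]
dequeue() returns 2 -> [25]
dequeue() returns 25 -> []
enqueue(5) -> [5]
enqueue(16) -> [5, 16]
Final queue (front to back): [5, 16]


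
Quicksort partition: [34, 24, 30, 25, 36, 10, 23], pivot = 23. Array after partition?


Elements <= 23 go left of pivot.
Result: [10, 23, 30, 25, 36, 34, 24], pivot at index 1


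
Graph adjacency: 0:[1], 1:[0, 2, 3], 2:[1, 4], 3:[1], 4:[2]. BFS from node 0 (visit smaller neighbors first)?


BFS queue: start with [0]
Visit order: [0, 1, 2, 3, 4]


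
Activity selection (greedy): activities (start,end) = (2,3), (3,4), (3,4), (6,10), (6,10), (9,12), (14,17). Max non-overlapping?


Greedy: pick earliest-ending, then skip overlaps.
Selected (4 activities): [(2, 3), (3, 4), (6, 10), (14, 17)]


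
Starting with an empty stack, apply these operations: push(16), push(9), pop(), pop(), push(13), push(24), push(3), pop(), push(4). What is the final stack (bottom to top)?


push(16) -> [16]
push(9) -> [16, 9]
pop() returns 9 -> [16]
pop() returns 16 -> []
push(13) -> [13]
push(24) -> [13, 24]
push(3) -> [13, 24, 3]
pop() returns 3 -> [13, 24]
push(4) -> [13, 24, 4]
Final stack (bottom to top): [13, 24, 4]


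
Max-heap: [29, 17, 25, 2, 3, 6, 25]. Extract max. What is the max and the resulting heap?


Max = 29
Replace root with last, heapify down
Resulting heap: [25, 17, 25, 2, 3, 6]


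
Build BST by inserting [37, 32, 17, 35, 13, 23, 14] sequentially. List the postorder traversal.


Root = 37; build tree by BST insertion.
Postorder traversal: [14, 13, 23, 17, 35, 32, 37]


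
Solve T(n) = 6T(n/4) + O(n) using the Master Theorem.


a=6, b=4, c=1. log_4(6)=1.292 > c=1. Case 1: O(n^log_b(a)) = O(n^1.292)
Complexity: O(n^1.292)


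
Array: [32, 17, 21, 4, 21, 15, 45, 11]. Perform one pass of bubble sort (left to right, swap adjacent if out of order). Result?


After one pass: [17, 21, 4, 21, 15, 32, 11, 45]


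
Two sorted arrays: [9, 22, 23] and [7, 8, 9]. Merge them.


Compare heads, take smaller each step.
Merged: [7, 8, 9, 9, 22, 23]


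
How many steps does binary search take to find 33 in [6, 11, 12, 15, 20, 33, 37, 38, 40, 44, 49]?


Search for 33:
[0,10] mid=5 arr[5]=33
Total: 1 comparisons


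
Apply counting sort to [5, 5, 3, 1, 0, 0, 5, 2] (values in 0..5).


Count array: [2, 1, 1, 1, 0, 3]
Reconstruct: [0, 0, 1, 2, 3, 5, 5, 5]


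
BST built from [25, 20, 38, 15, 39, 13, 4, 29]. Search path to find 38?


BST root = 25
Search for 38: compare at each node
Path: [25, 38]


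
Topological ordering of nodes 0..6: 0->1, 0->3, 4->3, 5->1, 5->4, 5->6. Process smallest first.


Kahn's algorithm, process smallest node first
Order: [0, 2, 5, 1, 4, 3, 6]


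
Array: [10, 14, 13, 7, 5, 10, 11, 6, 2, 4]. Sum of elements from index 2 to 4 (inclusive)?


Prefix sums: [0, 10, 24, 37, 44, 49, 59, 70, 76, 78, 82]
Sum[2..4] = prefix[5] - prefix[2] = 49 - 24 = 25


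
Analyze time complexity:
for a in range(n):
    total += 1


Per nesting level: O(n) = O(n)
Complexity: O(n)


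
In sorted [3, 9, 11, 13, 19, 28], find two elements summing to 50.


Two pointers: lo=0, hi=5
No pair sums to 50


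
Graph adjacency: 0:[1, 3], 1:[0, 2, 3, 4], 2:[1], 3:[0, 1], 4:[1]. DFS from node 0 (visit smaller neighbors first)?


DFS stack-based: start with [0]
Visit order: [0, 1, 2, 3, 4]


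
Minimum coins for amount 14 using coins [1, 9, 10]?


dp[0]=0; dp[i]=1+min(dp[i-c] for c in coins)
...dp[9]=1, dp[10]=1, dp[11]=2, dp[12]=3, dp[13]=4, dp[14]=5
Minimum coins for 14 = 5


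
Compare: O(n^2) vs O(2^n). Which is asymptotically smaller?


quadratic grows slower than exponential
O(n^2) is asymptotically smaller; O(2^n) grows faster


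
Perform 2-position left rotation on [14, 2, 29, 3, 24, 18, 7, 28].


Left rotate by 2: [29, 3, 24, 18, 7, 28, 14, 2]


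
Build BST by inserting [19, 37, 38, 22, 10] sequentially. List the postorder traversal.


Root = 19; build tree by BST insertion.
Postorder traversal: [10, 22, 38, 37, 19]


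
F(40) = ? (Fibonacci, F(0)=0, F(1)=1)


F(n)=F(n-1)+F(n-2)
...F(38)=39088169, F(39)=63245986, F(40)=102334155


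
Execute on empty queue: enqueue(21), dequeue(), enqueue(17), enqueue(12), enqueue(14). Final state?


enqueue(21) -> [21]
dequeue() returns 21 -> []
enqueue(17) -> [17]
enqueue(12) -> [17, 12]
enqueue(14) -> [17, 12, 14]
Final queue (front to back): [17, 12, 14]


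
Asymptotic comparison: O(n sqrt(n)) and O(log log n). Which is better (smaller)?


double-logarithmic grows slower than n^1.5
O(log log n) is asymptotically smaller; O(n sqrt(n)) grows faster


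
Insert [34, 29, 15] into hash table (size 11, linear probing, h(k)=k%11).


Insertions: 34->slot 1; 29->slot 7; 15->slot 4
Table: [None, 34, None, None, 15, None, None, 29, None, None, None]


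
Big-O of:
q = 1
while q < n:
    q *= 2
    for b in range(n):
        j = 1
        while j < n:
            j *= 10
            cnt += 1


Per nesting level: O(log n) * O(n) * O(log n) = O(n (log n)^2)
Complexity: O(n (log n)^2)


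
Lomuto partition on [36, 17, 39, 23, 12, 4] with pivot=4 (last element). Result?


Elements <= 4 go left of pivot.
Result: [4, 17, 39, 23, 12, 36], pivot at index 0


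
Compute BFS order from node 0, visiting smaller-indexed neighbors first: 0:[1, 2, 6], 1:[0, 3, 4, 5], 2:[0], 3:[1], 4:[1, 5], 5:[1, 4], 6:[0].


BFS queue: start with [0]
Visit order: [0, 1, 2, 6, 3, 4, 5]


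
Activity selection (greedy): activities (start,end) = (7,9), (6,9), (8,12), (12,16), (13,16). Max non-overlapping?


Greedy: pick earliest-ending, then skip overlaps.
Selected (2 activities): [(7, 9), (12, 16)]


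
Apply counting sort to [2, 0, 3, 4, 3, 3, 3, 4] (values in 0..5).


Count array: [1, 0, 1, 4, 2, 0]
Reconstruct: [0, 2, 3, 3, 3, 3, 4, 4]


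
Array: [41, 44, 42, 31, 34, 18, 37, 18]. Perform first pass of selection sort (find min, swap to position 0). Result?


After one pass: [18, 44, 42, 31, 34, 41, 37, 18]


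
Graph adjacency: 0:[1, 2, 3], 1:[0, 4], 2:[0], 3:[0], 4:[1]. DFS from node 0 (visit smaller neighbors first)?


DFS stack-based: start with [0]
Visit order: [0, 1, 4, 2, 3]


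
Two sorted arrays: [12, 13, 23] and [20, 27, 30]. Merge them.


Compare heads, take smaller each step.
Merged: [12, 13, 20, 23, 27, 30]


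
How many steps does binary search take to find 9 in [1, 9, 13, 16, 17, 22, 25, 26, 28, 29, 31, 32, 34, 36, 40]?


Search for 9:
[0,14] mid=7 arr[7]=26
[0,6] mid=3 arr[3]=16
[0,2] mid=1 arr[1]=9
Total: 3 comparisons


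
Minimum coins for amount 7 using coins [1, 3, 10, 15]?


dp[0]=0; dp[i]=1+min(dp[i-c] for c in coins)
...dp[2]=2, dp[3]=1, dp[4]=2, dp[5]=3, dp[6]=2, dp[7]=3
Minimum coins for 7 = 3


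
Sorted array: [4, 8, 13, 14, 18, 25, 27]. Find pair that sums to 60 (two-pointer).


Two pointers: lo=0, hi=6
No pair sums to 60


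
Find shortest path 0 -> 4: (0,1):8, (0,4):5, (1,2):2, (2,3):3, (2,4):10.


Dijkstra from 0:
Distances: {0: 0, 1: 8, 2: 10, 3: 13, 4: 5}
Shortest distance to 4 = 5, path = [0, 4]


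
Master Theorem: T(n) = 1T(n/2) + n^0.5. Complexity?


a=1, b=2, c=0.5. log_2(1)=0 < c=0.5. Case 3: O(n^c) = O(sqrt(n))
Complexity: O(sqrt(n))


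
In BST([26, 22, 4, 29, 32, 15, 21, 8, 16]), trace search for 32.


BST root = 26
Search for 32: compare at each node
Path: [26, 29, 32]


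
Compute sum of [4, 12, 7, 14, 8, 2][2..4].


Prefix sums: [0, 4, 16, 23, 37, 45, 47]
Sum[2..4] = prefix[5] - prefix[2] = 45 - 16 = 29


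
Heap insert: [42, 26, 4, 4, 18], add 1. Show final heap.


Append 1: [42, 26, 4, 4, 18, 1]
Bubble up: no swaps needed
Result: [42, 26, 4, 4, 18, 1]


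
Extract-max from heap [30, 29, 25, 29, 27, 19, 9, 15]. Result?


Max = 30
Replace root with last, heapify down
Resulting heap: [29, 29, 25, 15, 27, 19, 9]


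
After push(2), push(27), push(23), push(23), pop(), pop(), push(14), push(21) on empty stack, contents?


push(2) -> [2]
push(27) -> [2, 27]
push(23) -> [2, 27, 23]
push(23) -> [2, 27, 23, 23]
pop() returns 23 -> [2, 27, 23]
pop() returns 23 -> [2, 27]
push(14) -> [2, 27, 14]
push(21) -> [2, 27, 14, 21]
Final stack (bottom to top): [2, 27, 14, 21]


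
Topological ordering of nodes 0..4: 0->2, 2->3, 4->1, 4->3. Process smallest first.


Kahn's algorithm, process smallest node first
Order: [0, 2, 4, 1, 3]


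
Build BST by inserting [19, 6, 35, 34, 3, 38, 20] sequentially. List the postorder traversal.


Root = 19; build tree by BST insertion.
Postorder traversal: [3, 6, 20, 34, 38, 35, 19]


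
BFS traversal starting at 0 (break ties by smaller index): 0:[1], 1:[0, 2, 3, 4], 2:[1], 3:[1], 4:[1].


BFS queue: start with [0]
Visit order: [0, 1, 2, 3, 4]


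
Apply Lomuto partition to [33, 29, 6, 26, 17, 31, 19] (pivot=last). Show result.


Elements <= 19 go left of pivot.
Result: [6, 17, 19, 26, 29, 31, 33], pivot at index 2


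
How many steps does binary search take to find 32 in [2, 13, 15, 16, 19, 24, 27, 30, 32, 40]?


Search for 32:
[0,9] mid=4 arr[4]=19
[5,9] mid=7 arr[7]=30
[8,9] mid=8 arr[8]=32
Total: 3 comparisons


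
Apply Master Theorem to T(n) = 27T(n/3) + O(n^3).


a=27, b=3, c=3. log_3(27)=3 = c=3. Case 2: O(n^c log n) = O(n^3 log n)
Complexity: O(n^3 log n)


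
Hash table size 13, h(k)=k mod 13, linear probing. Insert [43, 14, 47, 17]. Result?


Insertions: 43->slot 4; 14->slot 1; 47->slot 8; 17->slot 5
Table: [None, 14, None, None, 43, 17, None, None, 47, None, None, None, None]


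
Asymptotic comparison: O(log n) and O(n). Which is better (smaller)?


logarithmic grows slower than linear
O(log n) is asymptotically smaller; O(n) grows faster


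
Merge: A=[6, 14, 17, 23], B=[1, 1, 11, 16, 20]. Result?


Compare heads, take smaller each step.
Merged: [1, 1, 6, 11, 14, 16, 17, 20, 23]


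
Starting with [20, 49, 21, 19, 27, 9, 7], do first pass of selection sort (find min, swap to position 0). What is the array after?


After one pass: [7, 49, 21, 19, 27, 9, 20]


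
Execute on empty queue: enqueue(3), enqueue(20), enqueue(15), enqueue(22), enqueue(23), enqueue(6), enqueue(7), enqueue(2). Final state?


enqueue(3) -> [3]
enqueue(20) -> [3, 20]
enqueue(15) -> [3, 20, 15]
enqueue(22) -> [3, 20, 15, 22]
enqueue(23) -> [3, 20, 15, 22, 23]
enqueue(6) -> [3, 20, 15, 22, 23, 6]
enqueue(7) -> [3, 20, 15, 22, 23, 6, 7]
enqueue(2) -> [3, 20, 15, 22, 23, 6, 7, 2]
Final queue (front to back): [3, 20, 15, 22, 23, 6, 7, 2]


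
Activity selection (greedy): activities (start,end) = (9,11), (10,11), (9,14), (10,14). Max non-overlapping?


Greedy: pick earliest-ending, then skip overlaps.
Selected (1 activities): [(9, 11)]


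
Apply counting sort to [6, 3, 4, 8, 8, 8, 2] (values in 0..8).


Count array: [0, 0, 1, 1, 1, 0, 1, 0, 3]
Reconstruct: [2, 3, 4, 6, 8, 8, 8]


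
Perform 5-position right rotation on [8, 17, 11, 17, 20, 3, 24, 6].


Right rotate by 5: [17, 20, 3, 24, 6, 8, 17, 11]


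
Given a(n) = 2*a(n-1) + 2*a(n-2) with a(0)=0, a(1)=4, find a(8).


Build bottom-up:
...a(6)=480, a(7)=1312, a(8)=2*1312+2*480=3584


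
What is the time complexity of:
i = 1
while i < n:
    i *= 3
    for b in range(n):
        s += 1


Per nesting level: O(log n) * O(n) = O(n log n)
Complexity: O(n log n)


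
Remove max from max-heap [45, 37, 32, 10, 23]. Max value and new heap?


Max = 45
Replace root with last, heapify down
Resulting heap: [37, 23, 32, 10]


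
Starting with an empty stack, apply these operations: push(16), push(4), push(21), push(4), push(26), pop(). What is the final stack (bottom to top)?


push(16) -> [16]
push(4) -> [16, 4]
push(21) -> [16, 4, 21]
push(4) -> [16, 4, 21, 4]
push(26) -> [16, 4, 21, 4, 26]
pop() returns 26 -> [16, 4, 21, 4]
Final stack (bottom to top): [16, 4, 21, 4]


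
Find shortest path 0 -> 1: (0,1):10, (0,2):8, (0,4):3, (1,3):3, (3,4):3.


Dijkstra from 0:
Distances: {0: 0, 1: 9, 2: 8, 3: 6, 4: 3}
Shortest distance to 1 = 9, path = [0, 4, 3, 1]


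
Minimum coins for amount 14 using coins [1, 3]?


dp[0]=0; dp[i]=1+min(dp[i-c] for c in coins)
...dp[9]=3, dp[10]=4, dp[11]=5, dp[12]=4, dp[13]=5, dp[14]=6
Minimum coins for 14 = 6


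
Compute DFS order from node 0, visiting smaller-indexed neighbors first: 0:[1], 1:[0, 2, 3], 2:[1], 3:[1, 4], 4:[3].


DFS stack-based: start with [0]
Visit order: [0, 1, 2, 3, 4]


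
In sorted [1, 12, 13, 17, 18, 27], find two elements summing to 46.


Two pointers: lo=0, hi=5
No pair sums to 46


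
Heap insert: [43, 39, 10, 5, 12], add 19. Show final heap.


Append 19: [43, 39, 10, 5, 12, 19]
Bubble up: swap idx 5(19) with idx 2(10)
Result: [43, 39, 19, 5, 12, 10]


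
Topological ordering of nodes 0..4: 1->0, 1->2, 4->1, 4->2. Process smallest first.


Kahn's algorithm, process smallest node first
Order: [3, 4, 1, 0, 2]


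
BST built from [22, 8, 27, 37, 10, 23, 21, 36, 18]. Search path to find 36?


BST root = 22
Search for 36: compare at each node
Path: [22, 27, 37, 36]


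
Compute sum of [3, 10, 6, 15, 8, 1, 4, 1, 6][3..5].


Prefix sums: [0, 3, 13, 19, 34, 42, 43, 47, 48, 54]
Sum[3..5] = prefix[6] - prefix[3] = 43 - 19 = 24


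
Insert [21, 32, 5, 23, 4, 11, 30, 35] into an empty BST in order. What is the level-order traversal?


Root = 21; build tree by BST insertion.
Level-Order traversal: [21, 5, 32, 4, 11, 23, 35, 30]


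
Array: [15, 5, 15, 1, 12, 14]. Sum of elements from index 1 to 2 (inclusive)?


Prefix sums: [0, 15, 20, 35, 36, 48, 62]
Sum[1..2] = prefix[3] - prefix[1] = 35 - 15 = 20


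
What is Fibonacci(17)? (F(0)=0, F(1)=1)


F(n)=F(n-1)+F(n-2)
...F(15)=610, F(16)=987, F(17)=1597


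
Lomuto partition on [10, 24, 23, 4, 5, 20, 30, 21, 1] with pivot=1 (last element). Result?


Elements <= 1 go left of pivot.
Result: [1, 24, 23, 4, 5, 20, 30, 21, 10], pivot at index 0


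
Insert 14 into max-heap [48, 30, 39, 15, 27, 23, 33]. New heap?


Append 14: [48, 30, 39, 15, 27, 23, 33, 14]
Bubble up: no swaps needed
Result: [48, 30, 39, 15, 27, 23, 33, 14]


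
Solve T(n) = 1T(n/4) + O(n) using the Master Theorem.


a=1, b=4, c=1. log_4(1)=0 < c=1. Case 3: O(n^c) = O(n)
Complexity: O(n)


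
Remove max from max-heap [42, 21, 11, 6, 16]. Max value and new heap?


Max = 42
Replace root with last, heapify down
Resulting heap: [21, 16, 11, 6]


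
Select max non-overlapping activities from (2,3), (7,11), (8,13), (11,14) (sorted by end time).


Greedy: pick earliest-ending, then skip overlaps.
Selected (3 activities): [(2, 3), (7, 11), (11, 14)]


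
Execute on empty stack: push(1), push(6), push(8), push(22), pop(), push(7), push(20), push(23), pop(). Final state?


push(1) -> [1]
push(6) -> [1, 6]
push(8) -> [1, 6, 8]
push(22) -> [1, 6, 8, 22]
pop() returns 22 -> [1, 6, 8]
push(7) -> [1, 6, 8, 7]
push(20) -> [1, 6, 8, 7, 20]
push(23) -> [1, 6, 8, 7, 20, 23]
pop() returns 23 -> [1, 6, 8, 7, 20]
Final stack (bottom to top): [1, 6, 8, 7, 20]


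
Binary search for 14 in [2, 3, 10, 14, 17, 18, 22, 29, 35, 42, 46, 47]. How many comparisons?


Search for 14:
[0,11] mid=5 arr[5]=18
[0,4] mid=2 arr[2]=10
[3,4] mid=3 arr[3]=14
Total: 3 comparisons


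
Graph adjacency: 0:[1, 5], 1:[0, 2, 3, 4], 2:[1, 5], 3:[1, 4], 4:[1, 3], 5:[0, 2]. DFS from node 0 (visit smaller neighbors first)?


DFS stack-based: start with [0]
Visit order: [0, 1, 2, 5, 3, 4]


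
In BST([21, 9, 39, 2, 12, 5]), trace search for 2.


BST root = 21
Search for 2: compare at each node
Path: [21, 9, 2]


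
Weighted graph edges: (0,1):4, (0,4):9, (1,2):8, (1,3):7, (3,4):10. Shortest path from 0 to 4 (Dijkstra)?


Dijkstra from 0:
Distances: {0: 0, 1: 4, 2: 12, 3: 11, 4: 9}
Shortest distance to 4 = 9, path = [0, 4]


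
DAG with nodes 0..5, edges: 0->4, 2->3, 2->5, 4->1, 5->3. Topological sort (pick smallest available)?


Kahn's algorithm, process smallest node first
Order: [0, 2, 4, 1, 5, 3]


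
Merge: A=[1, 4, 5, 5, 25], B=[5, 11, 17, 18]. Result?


Compare heads, take smaller each step.
Merged: [1, 4, 5, 5, 5, 11, 17, 18, 25]


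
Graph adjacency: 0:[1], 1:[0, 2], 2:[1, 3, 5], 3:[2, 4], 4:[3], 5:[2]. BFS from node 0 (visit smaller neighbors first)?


BFS queue: start with [0]
Visit order: [0, 1, 2, 3, 5, 4]


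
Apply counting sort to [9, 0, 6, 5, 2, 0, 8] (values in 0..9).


Count array: [2, 0, 1, 0, 0, 1, 1, 0, 1, 1]
Reconstruct: [0, 0, 2, 5, 6, 8, 9]


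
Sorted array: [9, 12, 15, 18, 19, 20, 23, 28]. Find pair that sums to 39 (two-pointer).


Two pointers: lo=0, hi=7
Found pair: (19, 20) summing to 39


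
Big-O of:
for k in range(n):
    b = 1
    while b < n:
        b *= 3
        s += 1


Per nesting level: O(n) * O(log n) = O(n log n)
Complexity: O(n log n)


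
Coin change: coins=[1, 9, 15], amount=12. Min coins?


dp[0]=0; dp[i]=1+min(dp[i-c] for c in coins)
...dp[7]=7, dp[8]=8, dp[9]=1, dp[10]=2, dp[11]=3, dp[12]=4
Minimum coins for 12 = 4


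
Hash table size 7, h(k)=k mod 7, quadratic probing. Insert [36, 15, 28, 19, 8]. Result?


Insertions: 36->slot 1; 15->slot 2; 28->slot 0; 19->slot 5; 8->slot 3
Table: [28, 36, 15, 8, None, 19, None]


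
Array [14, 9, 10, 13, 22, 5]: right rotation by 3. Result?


Right rotate by 3: [13, 22, 5, 14, 9, 10]


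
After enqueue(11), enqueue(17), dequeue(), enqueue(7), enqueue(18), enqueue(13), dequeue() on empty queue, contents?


enqueue(11) -> [11]
enqueue(17) -> [11, 17]
dequeue() returns 11 -> [17]
enqueue(7) -> [17, 7]
enqueue(18) -> [17, 7, 18]
enqueue(13) -> [17, 7, 18, 13]
dequeue() returns 17 -> [7, 18, 13]
Final queue (front to back): [7, 18, 13]


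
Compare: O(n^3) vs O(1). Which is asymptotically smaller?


constant grows slower than cubic
O(1) is asymptotically smaller; O(n^3) grows faster


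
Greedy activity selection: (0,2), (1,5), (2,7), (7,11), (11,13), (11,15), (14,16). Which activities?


Greedy: pick earliest-ending, then skip overlaps.
Selected (5 activities): [(0, 2), (2, 7), (7, 11), (11, 13), (14, 16)]


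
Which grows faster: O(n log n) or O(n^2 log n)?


linearithmic grows slower than n^2 log n
O(n log n) is asymptotically smaller; O(n^2 log n) grows faster


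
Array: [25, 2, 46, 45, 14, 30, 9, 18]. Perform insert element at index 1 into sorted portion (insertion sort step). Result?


After one pass: [2, 25, 46, 45, 14, 30, 9, 18]


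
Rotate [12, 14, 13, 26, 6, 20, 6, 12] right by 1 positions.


Right rotate by 1: [12, 12, 14, 13, 26, 6, 20, 6]


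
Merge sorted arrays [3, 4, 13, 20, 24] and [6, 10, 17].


Compare heads, take smaller each step.
Merged: [3, 4, 6, 10, 13, 17, 20, 24]


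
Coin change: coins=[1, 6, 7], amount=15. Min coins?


dp[0]=0; dp[i]=1+min(dp[i-c] for c in coins)
...dp[10]=4, dp[11]=5, dp[12]=2, dp[13]=2, dp[14]=2, dp[15]=3
Minimum coins for 15 = 3


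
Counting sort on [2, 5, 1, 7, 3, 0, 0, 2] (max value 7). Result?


Count array: [2, 1, 2, 1, 0, 1, 0, 1]
Reconstruct: [0, 0, 1, 2, 2, 3, 5, 7]


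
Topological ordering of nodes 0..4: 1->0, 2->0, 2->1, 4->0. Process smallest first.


Kahn's algorithm, process smallest node first
Order: [2, 1, 3, 4, 0]


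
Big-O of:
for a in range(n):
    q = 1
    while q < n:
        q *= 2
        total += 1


Per nesting level: O(n) * O(log n) = O(n log n)
Complexity: O(n log n)


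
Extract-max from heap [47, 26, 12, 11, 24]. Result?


Max = 47
Replace root with last, heapify down
Resulting heap: [26, 24, 12, 11]


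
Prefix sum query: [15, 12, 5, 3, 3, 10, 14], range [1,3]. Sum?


Prefix sums: [0, 15, 27, 32, 35, 38, 48, 62]
Sum[1..3] = prefix[4] - prefix[1] = 35 - 15 = 20


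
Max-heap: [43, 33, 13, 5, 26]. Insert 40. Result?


Append 40: [43, 33, 13, 5, 26, 40]
Bubble up: swap idx 5(40) with idx 2(13)
Result: [43, 33, 40, 5, 26, 13]


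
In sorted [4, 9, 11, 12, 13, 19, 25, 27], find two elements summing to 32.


Two pointers: lo=0, hi=7
Found pair: (13, 19) summing to 32


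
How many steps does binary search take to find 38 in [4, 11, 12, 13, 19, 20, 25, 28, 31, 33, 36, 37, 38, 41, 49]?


Search for 38:
[0,14] mid=7 arr[7]=28
[8,14] mid=11 arr[11]=37
[12,14] mid=13 arr[13]=41
[12,12] mid=12 arr[12]=38
Total: 4 comparisons


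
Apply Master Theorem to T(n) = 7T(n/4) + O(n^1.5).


a=7, b=4, c=1.5. log_4(7)=1.404 < c=1.5. Case 3: O(n^c) = O(n^1.500)
Complexity: O(n^1.500)


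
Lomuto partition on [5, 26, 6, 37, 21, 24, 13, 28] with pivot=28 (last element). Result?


Elements <= 28 go left of pivot.
Result: [5, 26, 6, 21, 24, 13, 28, 37], pivot at index 6


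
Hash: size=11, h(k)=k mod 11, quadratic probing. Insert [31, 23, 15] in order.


Insertions: 31->slot 9; 23->slot 1; 15->slot 4
Table: [None, 23, None, None, 15, None, None, None, None, 31, None]


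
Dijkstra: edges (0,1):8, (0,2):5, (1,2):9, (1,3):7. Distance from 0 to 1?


Dijkstra from 0:
Distances: {0: 0, 1: 8, 2: 5, 3: 15}
Shortest distance to 1 = 8, path = [0, 1]


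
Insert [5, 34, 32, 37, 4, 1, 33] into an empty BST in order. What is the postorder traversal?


Root = 5; build tree by BST insertion.
Postorder traversal: [1, 4, 33, 32, 37, 34, 5]


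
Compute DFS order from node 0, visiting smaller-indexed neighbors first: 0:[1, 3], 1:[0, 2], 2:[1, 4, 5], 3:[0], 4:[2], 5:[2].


DFS stack-based: start with [0]
Visit order: [0, 1, 2, 4, 5, 3]


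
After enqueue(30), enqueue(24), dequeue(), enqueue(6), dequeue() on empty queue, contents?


enqueue(30) -> [30]
enqueue(24) -> [30, 24]
dequeue() returns 30 -> [24]
enqueue(6) -> [24, 6]
dequeue() returns 24 -> [6]
Final queue (front to back): [6]


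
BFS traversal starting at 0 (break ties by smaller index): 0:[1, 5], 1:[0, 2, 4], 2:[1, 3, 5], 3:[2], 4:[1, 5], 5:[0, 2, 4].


BFS queue: start with [0]
Visit order: [0, 1, 5, 2, 4, 3]


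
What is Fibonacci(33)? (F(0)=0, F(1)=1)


F(n)=F(n-1)+F(n-2)
...F(31)=1346269, F(32)=2178309, F(33)=3524578


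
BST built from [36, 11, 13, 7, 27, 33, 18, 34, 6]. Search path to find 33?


BST root = 36
Search for 33: compare at each node
Path: [36, 11, 13, 27, 33]


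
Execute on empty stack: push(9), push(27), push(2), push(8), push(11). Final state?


push(9) -> [9]
push(27) -> [9, 27]
push(2) -> [9, 27, 2]
push(8) -> [9, 27, 2, 8]
push(11) -> [9, 27, 2, 8, 11]
Final stack (bottom to top): [9, 27, 2, 8, 11]


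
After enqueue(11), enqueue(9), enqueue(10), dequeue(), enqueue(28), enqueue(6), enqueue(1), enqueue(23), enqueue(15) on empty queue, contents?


enqueue(11) -> [11]
enqueue(9) -> [11, 9]
enqueue(10) -> [11, 9, 10]
dequeue() returns 11 -> [9, 10]
enqueue(28) -> [9, 10, 28]
enqueue(6) -> [9, 10, 28, 6]
enqueue(1) -> [9, 10, 28, 6, 1]
enqueue(23) -> [9, 10, 28, 6, 1, 23]
enqueue(15) -> [9, 10, 28, 6, 1, 23, 15]
Final queue (front to back): [9, 10, 28, 6, 1, 23, 15]


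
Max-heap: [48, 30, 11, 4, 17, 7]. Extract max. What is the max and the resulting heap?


Max = 48
Replace root with last, heapify down
Resulting heap: [30, 17, 11, 4, 7]


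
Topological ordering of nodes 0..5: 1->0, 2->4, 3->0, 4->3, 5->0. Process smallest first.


Kahn's algorithm, process smallest node first
Order: [1, 2, 4, 3, 5, 0]


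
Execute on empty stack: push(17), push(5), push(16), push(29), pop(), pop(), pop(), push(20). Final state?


push(17) -> [17]
push(5) -> [17, 5]
push(16) -> [17, 5, 16]
push(29) -> [17, 5, 16, 29]
pop() returns 29 -> [17, 5, 16]
pop() returns 16 -> [17, 5]
pop() returns 5 -> [17]
push(20) -> [17, 20]
Final stack (bottom to top): [17, 20]


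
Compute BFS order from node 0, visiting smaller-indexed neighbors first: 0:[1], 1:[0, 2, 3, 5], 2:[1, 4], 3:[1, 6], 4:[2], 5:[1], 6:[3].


BFS queue: start with [0]
Visit order: [0, 1, 2, 3, 5, 4, 6]


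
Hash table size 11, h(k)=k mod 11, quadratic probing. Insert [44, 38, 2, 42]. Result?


Insertions: 44->slot 0; 38->slot 5; 2->slot 2; 42->slot 9
Table: [44, None, 2, None, None, 38, None, None, None, 42, None]


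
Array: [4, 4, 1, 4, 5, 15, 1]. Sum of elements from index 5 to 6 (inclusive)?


Prefix sums: [0, 4, 8, 9, 13, 18, 33, 34]
Sum[5..6] = prefix[7] - prefix[5] = 34 - 18 = 16


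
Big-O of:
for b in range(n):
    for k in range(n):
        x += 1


Per nesting level: O(n) * O(n) = O(n^2)
Complexity: O(n^2)


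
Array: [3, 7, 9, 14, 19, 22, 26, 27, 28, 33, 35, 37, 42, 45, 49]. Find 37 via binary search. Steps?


Search for 37:
[0,14] mid=7 arr[7]=27
[8,14] mid=11 arr[11]=37
Total: 2 comparisons


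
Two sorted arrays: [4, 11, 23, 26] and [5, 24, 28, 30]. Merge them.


Compare heads, take smaller each step.
Merged: [4, 5, 11, 23, 24, 26, 28, 30]


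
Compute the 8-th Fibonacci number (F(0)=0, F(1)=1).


F(n)=F(n-1)+F(n-2)
...F(6)=8, F(7)=13, F(8)=21


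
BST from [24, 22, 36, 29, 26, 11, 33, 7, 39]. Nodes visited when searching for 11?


BST root = 24
Search for 11: compare at each node
Path: [24, 22, 11]


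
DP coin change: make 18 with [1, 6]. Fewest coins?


dp[0]=0; dp[i]=1+min(dp[i-c] for c in coins)
...dp[13]=3, dp[14]=4, dp[15]=5, dp[16]=6, dp[17]=7, dp[18]=3
Minimum coins for 18 = 3


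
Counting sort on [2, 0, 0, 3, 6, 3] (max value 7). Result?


Count array: [2, 0, 1, 2, 0, 0, 1, 0]
Reconstruct: [0, 0, 2, 3, 3, 6]


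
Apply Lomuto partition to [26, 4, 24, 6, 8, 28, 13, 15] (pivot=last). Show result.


Elements <= 15 go left of pivot.
Result: [4, 6, 8, 13, 15, 28, 26, 24], pivot at index 4


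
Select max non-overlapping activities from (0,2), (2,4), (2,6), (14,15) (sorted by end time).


Greedy: pick earliest-ending, then skip overlaps.
Selected (3 activities): [(0, 2), (2, 4), (14, 15)]


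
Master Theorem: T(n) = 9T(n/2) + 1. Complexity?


a=9, b=2, c=0. log_2(9)=3.170 > c=0. Case 1: O(n^log_b(a)) = O(n^3.170)
Complexity: O(n^3.170)


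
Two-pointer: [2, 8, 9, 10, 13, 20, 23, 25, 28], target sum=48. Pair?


Two pointers: lo=0, hi=8
Found pair: (20, 28) summing to 48


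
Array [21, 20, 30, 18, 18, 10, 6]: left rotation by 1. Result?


Left rotate by 1: [20, 30, 18, 18, 10, 6, 21]


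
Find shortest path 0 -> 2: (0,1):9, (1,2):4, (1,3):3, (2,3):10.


Dijkstra from 0:
Distances: {0: 0, 1: 9, 2: 13, 3: 12}
Shortest distance to 2 = 13, path = [0, 1, 2]


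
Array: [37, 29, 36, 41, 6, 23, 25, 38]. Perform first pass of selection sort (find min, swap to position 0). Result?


After one pass: [6, 29, 36, 41, 37, 23, 25, 38]


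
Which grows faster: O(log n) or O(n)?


logarithmic grows slower than linear
O(log n) is asymptotically smaller; O(n) grows faster


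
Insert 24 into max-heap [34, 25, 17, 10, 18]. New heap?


Append 24: [34, 25, 17, 10, 18, 24]
Bubble up: swap idx 5(24) with idx 2(17)
Result: [34, 25, 24, 10, 18, 17]


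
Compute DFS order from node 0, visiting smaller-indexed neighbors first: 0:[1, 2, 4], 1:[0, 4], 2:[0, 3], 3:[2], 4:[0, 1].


DFS stack-based: start with [0]
Visit order: [0, 1, 4, 2, 3]


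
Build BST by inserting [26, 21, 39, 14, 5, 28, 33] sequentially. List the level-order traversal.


Root = 26; build tree by BST insertion.
Level-Order traversal: [26, 21, 39, 14, 28, 5, 33]


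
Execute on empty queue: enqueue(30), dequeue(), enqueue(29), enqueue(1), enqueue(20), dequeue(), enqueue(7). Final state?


enqueue(30) -> [30]
dequeue() returns 30 -> []
enqueue(29) -> [29]
enqueue(1) -> [29, 1]
enqueue(20) -> [29, 1, 20]
dequeue() returns 29 -> [1, 20]
enqueue(7) -> [1, 20, 7]
Final queue (front to back): [1, 20, 7]


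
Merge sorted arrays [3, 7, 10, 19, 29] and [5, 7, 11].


Compare heads, take smaller each step.
Merged: [3, 5, 7, 7, 10, 11, 19, 29]


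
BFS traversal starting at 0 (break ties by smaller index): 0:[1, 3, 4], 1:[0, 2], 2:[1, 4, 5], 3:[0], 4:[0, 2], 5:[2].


BFS queue: start with [0]
Visit order: [0, 1, 3, 4, 2, 5]


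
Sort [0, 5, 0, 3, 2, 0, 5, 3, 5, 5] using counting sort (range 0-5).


Count array: [3, 0, 1, 2, 0, 4]
Reconstruct: [0, 0, 0, 2, 3, 3, 5, 5, 5, 5]


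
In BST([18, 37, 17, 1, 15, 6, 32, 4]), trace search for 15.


BST root = 18
Search for 15: compare at each node
Path: [18, 17, 1, 15]


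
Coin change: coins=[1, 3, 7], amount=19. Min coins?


dp[0]=0; dp[i]=1+min(dp[i-c] for c in coins)
...dp[14]=2, dp[15]=3, dp[16]=4, dp[17]=3, dp[18]=4, dp[19]=5
Minimum coins for 19 = 5


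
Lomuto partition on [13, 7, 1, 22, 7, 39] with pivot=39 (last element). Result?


Elements <= 39 go left of pivot.
Result: [13, 7, 1, 22, 7, 39], pivot at index 5


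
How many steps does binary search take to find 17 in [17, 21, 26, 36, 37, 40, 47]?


Search for 17:
[0,6] mid=3 arr[3]=36
[0,2] mid=1 arr[1]=21
[0,0] mid=0 arr[0]=17
Total: 3 comparisons


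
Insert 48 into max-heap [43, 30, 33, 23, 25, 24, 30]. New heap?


Append 48: [43, 30, 33, 23, 25, 24, 30, 48]
Bubble up: swap idx 7(48) with idx 3(23); swap idx 3(48) with idx 1(30); swap idx 1(48) with idx 0(43)
Result: [48, 43, 33, 30, 25, 24, 30, 23]


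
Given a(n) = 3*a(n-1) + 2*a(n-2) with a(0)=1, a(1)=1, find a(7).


Build bottom-up:
...a(5)=217, a(6)=773, a(7)=3*773+2*217=2753


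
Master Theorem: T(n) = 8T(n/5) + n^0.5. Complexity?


a=8, b=5, c=0.5. log_5(8)=1.292 > c=0.5. Case 1: O(n^log_b(a)) = O(n^1.292)
Complexity: O(n^1.292)


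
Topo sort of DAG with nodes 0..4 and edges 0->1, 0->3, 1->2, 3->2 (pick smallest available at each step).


Kahn's algorithm, process smallest node first
Order: [0, 1, 3, 2, 4]


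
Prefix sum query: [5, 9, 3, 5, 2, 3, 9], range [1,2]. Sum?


Prefix sums: [0, 5, 14, 17, 22, 24, 27, 36]
Sum[1..2] = prefix[3] - prefix[1] = 17 - 5 = 12


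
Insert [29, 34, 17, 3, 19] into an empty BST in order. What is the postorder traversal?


Root = 29; build tree by BST insertion.
Postorder traversal: [3, 19, 17, 34, 29]


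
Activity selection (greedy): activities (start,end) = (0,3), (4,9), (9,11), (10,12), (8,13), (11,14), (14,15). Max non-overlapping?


Greedy: pick earliest-ending, then skip overlaps.
Selected (5 activities): [(0, 3), (4, 9), (9, 11), (11, 14), (14, 15)]


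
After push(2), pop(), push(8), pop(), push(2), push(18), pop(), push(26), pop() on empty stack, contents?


push(2) -> [2]
pop() returns 2 -> []
push(8) -> [8]
pop() returns 8 -> []
push(2) -> [2]
push(18) -> [2, 18]
pop() returns 18 -> [2]
push(26) -> [2, 26]
pop() returns 26 -> [2]
Final stack (bottom to top): [2]


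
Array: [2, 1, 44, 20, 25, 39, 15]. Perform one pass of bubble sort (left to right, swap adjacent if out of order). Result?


After one pass: [1, 2, 20, 25, 39, 15, 44]


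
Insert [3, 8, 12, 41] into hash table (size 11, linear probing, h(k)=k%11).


Insertions: 3->slot 3; 8->slot 8; 12->slot 1; 41->slot 9
Table: [None, 12, None, 3, None, None, None, None, 8, 41, None]


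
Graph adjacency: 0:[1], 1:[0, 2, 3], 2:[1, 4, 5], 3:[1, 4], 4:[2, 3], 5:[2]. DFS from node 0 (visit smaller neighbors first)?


DFS stack-based: start with [0]
Visit order: [0, 1, 2, 4, 3, 5]


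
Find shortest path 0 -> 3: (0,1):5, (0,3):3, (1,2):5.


Dijkstra from 0:
Distances: {0: 0, 1: 5, 2: 10, 3: 3}
Shortest distance to 3 = 3, path = [0, 3]


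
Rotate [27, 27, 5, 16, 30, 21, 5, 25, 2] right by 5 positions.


Right rotate by 5: [30, 21, 5, 25, 2, 27, 27, 5, 16]


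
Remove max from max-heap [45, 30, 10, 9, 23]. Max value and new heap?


Max = 45
Replace root with last, heapify down
Resulting heap: [30, 23, 10, 9]


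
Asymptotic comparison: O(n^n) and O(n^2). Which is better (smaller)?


quadratic grows slower than n^n
O(n^2) is asymptotically smaller; O(n^n) grows faster


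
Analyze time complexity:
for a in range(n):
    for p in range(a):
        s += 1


Per nesting level: O(n) * O(n) [triangular over a] = O(n^2)
Complexity: O(n^2)


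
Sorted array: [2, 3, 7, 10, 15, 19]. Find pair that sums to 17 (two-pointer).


Two pointers: lo=0, hi=5
Found pair: (2, 15) summing to 17


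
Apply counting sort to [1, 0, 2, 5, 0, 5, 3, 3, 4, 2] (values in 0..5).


Count array: [2, 1, 2, 2, 1, 2]
Reconstruct: [0, 0, 1, 2, 2, 3, 3, 4, 5, 5]


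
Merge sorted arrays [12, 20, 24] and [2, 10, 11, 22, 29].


Compare heads, take smaller each step.
Merged: [2, 10, 11, 12, 20, 22, 24, 29]


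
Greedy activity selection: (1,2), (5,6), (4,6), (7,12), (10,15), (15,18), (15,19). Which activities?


Greedy: pick earliest-ending, then skip overlaps.
Selected (4 activities): [(1, 2), (5, 6), (7, 12), (15, 18)]
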